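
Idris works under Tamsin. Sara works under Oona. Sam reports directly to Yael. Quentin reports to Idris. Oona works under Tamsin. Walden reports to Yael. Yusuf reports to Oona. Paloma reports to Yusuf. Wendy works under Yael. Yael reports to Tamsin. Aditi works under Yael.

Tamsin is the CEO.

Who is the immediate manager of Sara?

Sara reports directly to Oona.

Oona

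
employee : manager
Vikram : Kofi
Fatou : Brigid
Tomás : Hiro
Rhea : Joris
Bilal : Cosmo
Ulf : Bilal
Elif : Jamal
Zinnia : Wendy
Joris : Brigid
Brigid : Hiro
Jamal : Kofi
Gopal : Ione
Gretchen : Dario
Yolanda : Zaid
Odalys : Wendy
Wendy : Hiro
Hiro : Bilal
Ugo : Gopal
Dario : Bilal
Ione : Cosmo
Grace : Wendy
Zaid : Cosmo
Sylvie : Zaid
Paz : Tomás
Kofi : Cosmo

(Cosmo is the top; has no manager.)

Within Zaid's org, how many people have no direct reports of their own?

2

The people in Zaid's organization with no one reporting to them are Yolanda, Sylvie. That is 2.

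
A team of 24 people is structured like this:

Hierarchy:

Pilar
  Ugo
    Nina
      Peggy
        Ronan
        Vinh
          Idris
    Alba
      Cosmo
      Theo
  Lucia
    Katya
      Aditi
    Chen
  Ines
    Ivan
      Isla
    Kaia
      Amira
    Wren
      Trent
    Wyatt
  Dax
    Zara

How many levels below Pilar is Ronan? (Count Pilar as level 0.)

Chain from Ronan up to Pilar: Ronan → Peggy → Nina → Ugo → Pilar. That is 4 steps up, so Ronan is 4 levels below Pilar.

4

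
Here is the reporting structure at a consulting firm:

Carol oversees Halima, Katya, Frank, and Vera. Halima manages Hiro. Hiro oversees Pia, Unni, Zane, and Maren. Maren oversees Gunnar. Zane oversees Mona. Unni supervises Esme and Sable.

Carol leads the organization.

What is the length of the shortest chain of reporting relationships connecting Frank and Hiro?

3

Frank is 1 level below Carol, and Hiro is 2 levels below Carol (their lowest common manager). The shortest path runs up from Frank to Carol and back down to Hiro: 1 + 2 = 3 links.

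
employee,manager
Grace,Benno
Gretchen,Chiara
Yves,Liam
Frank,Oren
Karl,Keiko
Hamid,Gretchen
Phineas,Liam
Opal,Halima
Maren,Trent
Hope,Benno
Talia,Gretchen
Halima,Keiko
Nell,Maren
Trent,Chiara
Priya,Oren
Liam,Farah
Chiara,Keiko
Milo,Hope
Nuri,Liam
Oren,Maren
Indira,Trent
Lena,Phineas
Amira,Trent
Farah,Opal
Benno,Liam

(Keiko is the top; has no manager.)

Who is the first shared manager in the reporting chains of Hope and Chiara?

Hope's chain of managers is Benno, Liam, Farah, Opal, Halima, Keiko. Chiara's chain of managers is Keiko. The first manager that appears in both chains is Keiko.

Keiko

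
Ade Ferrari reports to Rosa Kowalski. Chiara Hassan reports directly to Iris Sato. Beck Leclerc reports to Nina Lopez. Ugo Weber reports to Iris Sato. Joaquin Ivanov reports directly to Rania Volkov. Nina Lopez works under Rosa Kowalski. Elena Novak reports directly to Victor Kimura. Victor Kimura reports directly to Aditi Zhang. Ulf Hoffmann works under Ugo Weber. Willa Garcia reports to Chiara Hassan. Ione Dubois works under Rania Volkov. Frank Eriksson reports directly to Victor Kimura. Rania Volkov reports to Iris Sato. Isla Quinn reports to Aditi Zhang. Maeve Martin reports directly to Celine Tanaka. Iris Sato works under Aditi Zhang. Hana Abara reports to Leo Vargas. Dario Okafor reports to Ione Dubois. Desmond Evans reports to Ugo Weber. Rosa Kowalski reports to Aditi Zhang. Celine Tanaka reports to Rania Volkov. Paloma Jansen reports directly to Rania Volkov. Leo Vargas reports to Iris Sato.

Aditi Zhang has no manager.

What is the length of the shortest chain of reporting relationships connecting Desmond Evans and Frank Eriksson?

Desmond Evans is 3 levels below Aditi Zhang, and Frank Eriksson is 2 levels below Aditi Zhang (their lowest common manager). The shortest path runs up from Desmond Evans to Aditi Zhang and back down to Frank Eriksson: 3 + 2 = 5 links.

5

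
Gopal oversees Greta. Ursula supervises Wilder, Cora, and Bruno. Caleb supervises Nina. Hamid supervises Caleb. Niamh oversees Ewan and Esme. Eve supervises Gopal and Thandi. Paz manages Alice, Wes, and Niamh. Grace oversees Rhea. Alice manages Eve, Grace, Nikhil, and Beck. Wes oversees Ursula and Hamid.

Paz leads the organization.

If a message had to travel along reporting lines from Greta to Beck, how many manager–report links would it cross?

Greta is 3 levels below Alice, and Beck is 1 level below Alice (their lowest common manager). The shortest path runs up from Greta to Alice and back down to Beck: 3 + 1 = 4 links.

4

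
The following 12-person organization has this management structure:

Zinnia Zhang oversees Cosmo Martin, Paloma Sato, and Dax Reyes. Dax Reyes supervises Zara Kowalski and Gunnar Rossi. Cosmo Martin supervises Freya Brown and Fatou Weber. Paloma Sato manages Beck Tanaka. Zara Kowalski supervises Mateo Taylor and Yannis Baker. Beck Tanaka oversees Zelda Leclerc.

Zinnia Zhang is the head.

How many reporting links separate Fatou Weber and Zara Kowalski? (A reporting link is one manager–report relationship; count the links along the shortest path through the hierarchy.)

Fatou Weber is 2 levels below Zinnia Zhang, and Zara Kowalski is 2 levels below Zinnia Zhang (their lowest common manager). The shortest path runs up from Fatou Weber to Zinnia Zhang and back down to Zara Kowalski: 2 + 2 = 4 links.

4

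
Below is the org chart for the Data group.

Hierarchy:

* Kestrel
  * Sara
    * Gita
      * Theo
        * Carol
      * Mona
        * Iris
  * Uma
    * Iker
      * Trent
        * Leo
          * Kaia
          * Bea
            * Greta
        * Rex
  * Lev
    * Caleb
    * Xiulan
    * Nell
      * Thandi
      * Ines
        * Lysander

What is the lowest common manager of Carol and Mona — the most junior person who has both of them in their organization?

Carol's chain of managers is Theo, Gita, Sara, Kestrel. Mona's chain of managers is Gita, Sara, Kestrel. The first manager that appears in both chains is Gita.

Gita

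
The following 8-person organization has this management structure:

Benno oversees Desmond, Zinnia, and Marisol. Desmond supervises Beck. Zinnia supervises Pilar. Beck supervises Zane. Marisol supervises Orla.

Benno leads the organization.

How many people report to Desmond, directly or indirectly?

Desmond directly manages Beck. Under Beck: Zane (1). That's 2 in total.

2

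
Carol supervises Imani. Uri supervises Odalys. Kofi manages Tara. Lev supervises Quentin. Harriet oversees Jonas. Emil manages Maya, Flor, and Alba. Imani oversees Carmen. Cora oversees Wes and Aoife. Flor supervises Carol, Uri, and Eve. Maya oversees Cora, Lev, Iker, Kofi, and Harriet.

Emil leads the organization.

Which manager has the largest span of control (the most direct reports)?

Maya

Direct-report counts: Emil has 3; Flor has 3; Uri has 1; Carol has 1; Imani has 1; Maya has 5; Harriet has 1; Kofi has 1; Lev has 1; Cora has 2. The largest is 5, held by Maya.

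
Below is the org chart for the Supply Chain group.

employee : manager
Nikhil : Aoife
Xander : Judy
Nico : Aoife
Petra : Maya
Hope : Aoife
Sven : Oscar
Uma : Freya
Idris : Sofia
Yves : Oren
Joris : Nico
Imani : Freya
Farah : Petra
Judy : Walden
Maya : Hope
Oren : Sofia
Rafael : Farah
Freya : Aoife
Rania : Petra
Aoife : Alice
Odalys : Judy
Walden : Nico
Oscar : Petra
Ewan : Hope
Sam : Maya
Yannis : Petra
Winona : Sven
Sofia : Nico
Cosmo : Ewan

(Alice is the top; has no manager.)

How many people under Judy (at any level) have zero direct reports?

The people in Judy's organization with no one reporting to them are Odalys, Xander. That is 2.

2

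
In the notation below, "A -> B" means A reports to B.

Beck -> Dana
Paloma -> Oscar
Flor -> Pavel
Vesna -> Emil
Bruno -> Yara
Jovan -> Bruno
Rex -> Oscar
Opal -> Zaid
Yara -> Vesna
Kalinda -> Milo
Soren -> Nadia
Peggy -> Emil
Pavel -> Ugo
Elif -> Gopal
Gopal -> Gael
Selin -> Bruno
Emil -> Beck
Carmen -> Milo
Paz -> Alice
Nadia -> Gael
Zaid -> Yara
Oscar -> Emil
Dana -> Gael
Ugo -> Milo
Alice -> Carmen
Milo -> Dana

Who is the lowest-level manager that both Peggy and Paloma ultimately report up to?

Peggy's chain of managers is Emil, Beck, Dana, Gael. Paloma's chain of managers is Oscar, Emil, Beck, Dana, Gael. The first manager that appears in both chains is Emil.

Emil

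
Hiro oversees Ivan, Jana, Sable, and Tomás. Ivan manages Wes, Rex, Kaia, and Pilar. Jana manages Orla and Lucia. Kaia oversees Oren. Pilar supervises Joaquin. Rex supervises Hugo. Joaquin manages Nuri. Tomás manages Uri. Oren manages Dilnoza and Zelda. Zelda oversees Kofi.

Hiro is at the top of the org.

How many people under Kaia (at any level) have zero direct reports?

2

The people in Kaia's organization with no one reporting to them are Dilnoza, Kofi. That is 2.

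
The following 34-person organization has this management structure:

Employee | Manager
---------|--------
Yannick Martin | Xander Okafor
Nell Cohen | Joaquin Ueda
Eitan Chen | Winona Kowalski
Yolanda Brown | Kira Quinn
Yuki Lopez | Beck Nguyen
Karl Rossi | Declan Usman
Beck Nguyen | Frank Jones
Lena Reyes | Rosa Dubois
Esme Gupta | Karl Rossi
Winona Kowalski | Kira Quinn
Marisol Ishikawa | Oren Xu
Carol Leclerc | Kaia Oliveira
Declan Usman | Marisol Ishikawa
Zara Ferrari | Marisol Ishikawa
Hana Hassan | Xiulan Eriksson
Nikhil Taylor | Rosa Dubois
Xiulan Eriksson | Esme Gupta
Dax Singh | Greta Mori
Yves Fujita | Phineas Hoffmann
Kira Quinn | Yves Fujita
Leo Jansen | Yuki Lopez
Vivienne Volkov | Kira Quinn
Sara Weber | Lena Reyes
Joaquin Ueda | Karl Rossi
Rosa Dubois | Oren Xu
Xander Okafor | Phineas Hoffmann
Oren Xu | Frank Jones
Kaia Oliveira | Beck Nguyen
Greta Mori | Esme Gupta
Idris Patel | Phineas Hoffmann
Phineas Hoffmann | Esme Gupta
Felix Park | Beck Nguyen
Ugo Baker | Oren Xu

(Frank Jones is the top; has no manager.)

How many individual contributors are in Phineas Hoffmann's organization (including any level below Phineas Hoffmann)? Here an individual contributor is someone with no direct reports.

5

The people in Phineas Hoffmann's organization with no one reporting to them are Yannick Martin, Idris Patel, Vivienne Volkov, Yolanda Brown, Eitan Chen. That is 5.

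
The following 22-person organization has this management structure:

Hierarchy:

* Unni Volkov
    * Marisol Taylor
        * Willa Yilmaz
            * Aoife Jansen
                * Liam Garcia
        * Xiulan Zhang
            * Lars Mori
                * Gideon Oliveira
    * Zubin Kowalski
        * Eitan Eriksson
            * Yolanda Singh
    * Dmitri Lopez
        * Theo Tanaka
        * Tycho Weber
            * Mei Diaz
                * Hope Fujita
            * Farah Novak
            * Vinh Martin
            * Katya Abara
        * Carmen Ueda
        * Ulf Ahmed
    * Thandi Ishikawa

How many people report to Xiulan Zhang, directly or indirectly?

Xiulan Zhang directly manages Lars Mori. Under Lars Mori: Gideon Oliveira (1). That's 2 in total.

2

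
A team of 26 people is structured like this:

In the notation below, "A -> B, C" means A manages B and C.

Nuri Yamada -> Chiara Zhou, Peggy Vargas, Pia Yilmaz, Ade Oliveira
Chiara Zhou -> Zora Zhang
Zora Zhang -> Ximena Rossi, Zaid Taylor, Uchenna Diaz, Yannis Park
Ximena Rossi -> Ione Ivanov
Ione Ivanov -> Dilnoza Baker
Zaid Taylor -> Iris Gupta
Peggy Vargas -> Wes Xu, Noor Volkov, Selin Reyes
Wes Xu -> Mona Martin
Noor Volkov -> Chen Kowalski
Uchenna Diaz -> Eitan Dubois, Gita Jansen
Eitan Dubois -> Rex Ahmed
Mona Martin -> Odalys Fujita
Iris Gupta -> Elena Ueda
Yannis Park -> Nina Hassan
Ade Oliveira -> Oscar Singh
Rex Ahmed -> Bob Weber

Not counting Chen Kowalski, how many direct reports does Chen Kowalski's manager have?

0

Chen Kowalski reports to Noor Volkov, and Noor Volkov has no other direct reports. Chen Kowalski has 0 peers.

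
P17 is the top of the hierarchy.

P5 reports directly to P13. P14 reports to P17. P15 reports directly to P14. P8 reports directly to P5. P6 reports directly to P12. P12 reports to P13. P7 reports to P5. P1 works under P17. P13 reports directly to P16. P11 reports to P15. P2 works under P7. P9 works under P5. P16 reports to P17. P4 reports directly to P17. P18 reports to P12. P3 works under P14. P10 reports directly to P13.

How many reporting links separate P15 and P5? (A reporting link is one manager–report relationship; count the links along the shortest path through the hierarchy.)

5

P15 is 2 levels below P17, and P5 is 3 levels below P17 (their lowest common manager). The shortest path runs up from P15 to P17 and back down to P5: 2 + 3 = 5 links.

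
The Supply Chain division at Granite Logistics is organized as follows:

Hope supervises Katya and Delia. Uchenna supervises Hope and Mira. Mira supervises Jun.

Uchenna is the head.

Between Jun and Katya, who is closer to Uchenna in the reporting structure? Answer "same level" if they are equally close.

same level

Both Jun and Katya are 2 levels below Uchenna.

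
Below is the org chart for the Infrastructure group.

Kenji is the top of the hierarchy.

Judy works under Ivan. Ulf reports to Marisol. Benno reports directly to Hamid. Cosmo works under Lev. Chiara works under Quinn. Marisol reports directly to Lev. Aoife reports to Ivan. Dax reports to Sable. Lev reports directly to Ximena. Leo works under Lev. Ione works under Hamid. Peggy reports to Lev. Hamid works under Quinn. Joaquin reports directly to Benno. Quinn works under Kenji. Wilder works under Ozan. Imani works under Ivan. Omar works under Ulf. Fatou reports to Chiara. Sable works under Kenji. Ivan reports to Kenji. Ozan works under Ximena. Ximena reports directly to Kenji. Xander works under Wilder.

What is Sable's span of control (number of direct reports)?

1

Sable directly manages Dax. That is 1 direct report.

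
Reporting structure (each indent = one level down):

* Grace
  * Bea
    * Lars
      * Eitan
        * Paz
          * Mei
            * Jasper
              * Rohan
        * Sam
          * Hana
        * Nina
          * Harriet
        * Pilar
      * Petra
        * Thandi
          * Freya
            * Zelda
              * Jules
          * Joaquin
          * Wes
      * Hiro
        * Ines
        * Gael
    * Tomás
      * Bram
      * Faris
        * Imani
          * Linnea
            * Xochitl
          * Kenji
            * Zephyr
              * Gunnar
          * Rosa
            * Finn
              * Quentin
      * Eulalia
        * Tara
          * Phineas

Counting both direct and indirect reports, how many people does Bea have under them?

Bea directly manages Lars, Tomás. Under Lars: Hiro, Gael, Ines, Petra, Thandi, Wes, Joaquin, Freya, Zelda, Jules, Eitan, Pilar, Nina, Harriet, Sam, Hana, Paz, Mei, Jasper, Rohan (20). Under Tomás: Eulalia, Tara, Phineas, Faris, Imani, Rosa, Finn, Quentin, Kenji, Zephyr, Gunnar, Linnea, Xochitl, Bram (14). So Bea's organization is 2 direct reports plus everyone under them: 21 + 15 = 36.

36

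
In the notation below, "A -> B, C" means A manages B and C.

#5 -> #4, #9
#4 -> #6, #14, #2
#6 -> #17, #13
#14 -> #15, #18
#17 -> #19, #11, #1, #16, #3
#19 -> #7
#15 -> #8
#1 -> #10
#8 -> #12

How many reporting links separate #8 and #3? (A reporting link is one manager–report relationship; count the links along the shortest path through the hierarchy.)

6

#8 is 3 levels below #4, and #3 is 3 levels below #4 (their lowest common manager). The shortest path runs up from #8 to #4 and back down to #3: 3 + 3 = 6 links.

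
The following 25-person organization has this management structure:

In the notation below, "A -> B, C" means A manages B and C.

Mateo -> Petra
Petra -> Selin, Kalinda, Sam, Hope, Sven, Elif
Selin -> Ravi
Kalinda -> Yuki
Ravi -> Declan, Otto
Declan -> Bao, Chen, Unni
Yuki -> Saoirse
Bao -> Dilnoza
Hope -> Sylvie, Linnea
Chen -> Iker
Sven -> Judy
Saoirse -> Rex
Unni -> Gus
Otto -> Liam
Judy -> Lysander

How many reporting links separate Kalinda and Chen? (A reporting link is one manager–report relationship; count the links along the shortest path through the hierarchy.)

Kalinda is 1 level below Petra, and Chen is 4 levels below Petra (their lowest common manager). The shortest path runs up from Kalinda to Petra and back down to Chen: 1 + 4 = 5 links.

5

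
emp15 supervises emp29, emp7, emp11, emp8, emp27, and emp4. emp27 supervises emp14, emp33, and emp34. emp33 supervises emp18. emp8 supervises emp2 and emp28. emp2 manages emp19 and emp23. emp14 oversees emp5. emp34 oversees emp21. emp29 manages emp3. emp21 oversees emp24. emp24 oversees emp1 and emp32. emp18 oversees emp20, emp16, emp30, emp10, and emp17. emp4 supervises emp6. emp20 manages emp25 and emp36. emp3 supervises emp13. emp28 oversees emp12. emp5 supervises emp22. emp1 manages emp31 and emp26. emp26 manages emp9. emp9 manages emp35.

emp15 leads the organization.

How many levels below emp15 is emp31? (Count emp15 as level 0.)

Chain from emp31 up to emp15: emp31 → emp1 → emp24 → emp21 → emp34 → emp27 → emp15. That is 6 steps up, so emp31 is 6 levels below emp15.

6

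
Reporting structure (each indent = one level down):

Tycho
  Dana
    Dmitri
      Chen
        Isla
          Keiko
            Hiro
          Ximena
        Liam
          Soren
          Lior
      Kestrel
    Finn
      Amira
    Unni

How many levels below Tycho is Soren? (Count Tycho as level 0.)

Chain from Soren up to Tycho: Soren → Liam → Chen → Dmitri → Dana → Tycho. That is 5 steps up, so Soren is 5 levels below Tycho.

5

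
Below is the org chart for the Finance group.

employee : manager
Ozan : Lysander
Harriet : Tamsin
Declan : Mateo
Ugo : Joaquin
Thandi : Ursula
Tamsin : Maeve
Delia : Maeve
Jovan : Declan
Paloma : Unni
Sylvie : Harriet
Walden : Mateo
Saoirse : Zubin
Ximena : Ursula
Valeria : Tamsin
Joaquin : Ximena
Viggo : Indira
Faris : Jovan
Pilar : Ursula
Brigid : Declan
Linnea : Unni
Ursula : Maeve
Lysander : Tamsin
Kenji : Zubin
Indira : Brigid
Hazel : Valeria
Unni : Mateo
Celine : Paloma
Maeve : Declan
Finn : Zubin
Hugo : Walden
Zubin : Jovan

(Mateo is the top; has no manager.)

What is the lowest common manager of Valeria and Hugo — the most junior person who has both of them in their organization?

Valeria's chain of managers is Tamsin, Maeve, Declan, Mateo. Hugo's chain of managers is Walden, Mateo. The first manager that appears in both chains is Mateo.

Mateo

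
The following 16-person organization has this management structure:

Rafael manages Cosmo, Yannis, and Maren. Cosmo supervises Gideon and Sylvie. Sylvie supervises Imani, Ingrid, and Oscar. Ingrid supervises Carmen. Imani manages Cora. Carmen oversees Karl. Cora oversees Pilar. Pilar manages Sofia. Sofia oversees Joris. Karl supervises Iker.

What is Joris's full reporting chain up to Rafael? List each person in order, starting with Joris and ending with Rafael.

Joris -> Sofia -> Pilar -> Cora -> Imani -> Sylvie -> Cosmo -> Rafael

Joris reports to Sofia. Sofia reports to Pilar. Pilar reports to Cora. Cora reports to Imani. Imani reports to Sylvie. Sylvie reports to Cosmo. Cosmo reports to Rafael. Rafael is at the top.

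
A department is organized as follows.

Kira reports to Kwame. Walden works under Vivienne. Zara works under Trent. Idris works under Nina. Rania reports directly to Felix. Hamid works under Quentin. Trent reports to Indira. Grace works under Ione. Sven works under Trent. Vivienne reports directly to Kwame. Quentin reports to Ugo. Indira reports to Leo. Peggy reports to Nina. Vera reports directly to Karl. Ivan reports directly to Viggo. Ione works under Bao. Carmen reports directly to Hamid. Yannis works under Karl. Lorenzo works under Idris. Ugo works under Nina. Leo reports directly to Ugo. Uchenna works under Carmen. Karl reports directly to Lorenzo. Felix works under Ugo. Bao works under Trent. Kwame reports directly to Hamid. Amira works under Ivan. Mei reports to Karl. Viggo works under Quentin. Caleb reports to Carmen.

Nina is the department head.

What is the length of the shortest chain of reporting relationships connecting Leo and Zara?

Zara is in Leo's organization: the chain from Zara up to Leo is Zara → Trent → Indira → Leo, which is 3 links.

3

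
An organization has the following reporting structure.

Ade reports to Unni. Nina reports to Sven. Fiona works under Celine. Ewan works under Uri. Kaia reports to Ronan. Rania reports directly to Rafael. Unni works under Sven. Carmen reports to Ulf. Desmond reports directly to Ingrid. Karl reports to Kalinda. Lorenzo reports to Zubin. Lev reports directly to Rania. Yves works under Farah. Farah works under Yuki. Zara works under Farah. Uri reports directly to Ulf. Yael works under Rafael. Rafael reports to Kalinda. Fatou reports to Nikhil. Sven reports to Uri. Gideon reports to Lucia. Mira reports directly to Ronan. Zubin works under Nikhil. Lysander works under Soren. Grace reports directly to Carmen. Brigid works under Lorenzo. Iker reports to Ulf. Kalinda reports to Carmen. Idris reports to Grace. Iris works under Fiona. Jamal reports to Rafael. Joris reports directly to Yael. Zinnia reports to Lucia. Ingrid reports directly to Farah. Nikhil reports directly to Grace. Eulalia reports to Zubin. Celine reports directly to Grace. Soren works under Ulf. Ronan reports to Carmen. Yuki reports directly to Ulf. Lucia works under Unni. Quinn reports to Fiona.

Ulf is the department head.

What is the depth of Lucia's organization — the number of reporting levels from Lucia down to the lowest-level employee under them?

The longest chain under Lucia runs Lucia → Gideon, which is 1 level below Lucia.

1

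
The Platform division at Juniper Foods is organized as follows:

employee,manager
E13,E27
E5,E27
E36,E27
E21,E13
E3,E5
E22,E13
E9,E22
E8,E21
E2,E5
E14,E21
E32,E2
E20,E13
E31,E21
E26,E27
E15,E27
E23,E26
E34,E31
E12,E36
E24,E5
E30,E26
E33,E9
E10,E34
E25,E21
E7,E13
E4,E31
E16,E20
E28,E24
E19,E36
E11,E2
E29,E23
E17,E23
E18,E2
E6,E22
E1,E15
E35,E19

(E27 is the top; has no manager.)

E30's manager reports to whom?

E27

E30 reports to E26, and E26 reports to E27. So E30's skip-level manager is E27.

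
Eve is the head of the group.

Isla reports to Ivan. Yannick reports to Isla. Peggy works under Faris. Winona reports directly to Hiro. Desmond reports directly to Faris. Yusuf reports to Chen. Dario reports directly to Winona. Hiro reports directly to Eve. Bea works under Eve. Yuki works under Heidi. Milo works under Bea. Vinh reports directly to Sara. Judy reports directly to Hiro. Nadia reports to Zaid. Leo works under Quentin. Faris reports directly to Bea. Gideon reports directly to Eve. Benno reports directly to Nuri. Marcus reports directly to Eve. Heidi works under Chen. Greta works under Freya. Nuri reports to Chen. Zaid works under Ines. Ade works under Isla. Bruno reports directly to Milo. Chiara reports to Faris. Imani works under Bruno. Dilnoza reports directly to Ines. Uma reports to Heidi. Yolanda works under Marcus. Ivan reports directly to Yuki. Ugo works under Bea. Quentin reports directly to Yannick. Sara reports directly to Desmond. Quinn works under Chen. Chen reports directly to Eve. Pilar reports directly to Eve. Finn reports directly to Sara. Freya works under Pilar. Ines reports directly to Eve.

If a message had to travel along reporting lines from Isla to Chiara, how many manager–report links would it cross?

Isla is 5 levels below Eve, and Chiara is 3 levels below Eve (their lowest common manager). The shortest path runs up from Isla to Eve and back down to Chiara: 5 + 3 = 8 links.

8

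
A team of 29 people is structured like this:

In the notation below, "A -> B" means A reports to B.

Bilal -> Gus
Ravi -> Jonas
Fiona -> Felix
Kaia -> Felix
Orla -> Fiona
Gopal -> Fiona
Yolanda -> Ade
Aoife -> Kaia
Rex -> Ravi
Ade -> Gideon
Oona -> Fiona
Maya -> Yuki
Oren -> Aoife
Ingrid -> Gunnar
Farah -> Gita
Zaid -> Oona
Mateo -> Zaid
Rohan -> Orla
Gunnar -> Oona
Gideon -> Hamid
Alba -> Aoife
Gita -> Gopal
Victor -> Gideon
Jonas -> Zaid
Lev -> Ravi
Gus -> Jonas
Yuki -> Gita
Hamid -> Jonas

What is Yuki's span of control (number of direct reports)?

1

Yuki directly manages Maya. That is 1 direct report.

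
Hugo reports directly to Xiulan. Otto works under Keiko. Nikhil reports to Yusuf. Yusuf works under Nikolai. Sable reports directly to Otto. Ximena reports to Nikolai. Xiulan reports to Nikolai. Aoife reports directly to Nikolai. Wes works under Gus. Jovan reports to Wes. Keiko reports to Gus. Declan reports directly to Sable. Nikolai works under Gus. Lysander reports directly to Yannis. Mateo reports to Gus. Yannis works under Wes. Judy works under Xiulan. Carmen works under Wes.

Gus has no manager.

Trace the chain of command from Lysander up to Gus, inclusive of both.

Lysander reports to Yannis. Yannis reports to Wes. Wes reports to Gus. Gus is at the top.

Lysander -> Yannis -> Wes -> Gus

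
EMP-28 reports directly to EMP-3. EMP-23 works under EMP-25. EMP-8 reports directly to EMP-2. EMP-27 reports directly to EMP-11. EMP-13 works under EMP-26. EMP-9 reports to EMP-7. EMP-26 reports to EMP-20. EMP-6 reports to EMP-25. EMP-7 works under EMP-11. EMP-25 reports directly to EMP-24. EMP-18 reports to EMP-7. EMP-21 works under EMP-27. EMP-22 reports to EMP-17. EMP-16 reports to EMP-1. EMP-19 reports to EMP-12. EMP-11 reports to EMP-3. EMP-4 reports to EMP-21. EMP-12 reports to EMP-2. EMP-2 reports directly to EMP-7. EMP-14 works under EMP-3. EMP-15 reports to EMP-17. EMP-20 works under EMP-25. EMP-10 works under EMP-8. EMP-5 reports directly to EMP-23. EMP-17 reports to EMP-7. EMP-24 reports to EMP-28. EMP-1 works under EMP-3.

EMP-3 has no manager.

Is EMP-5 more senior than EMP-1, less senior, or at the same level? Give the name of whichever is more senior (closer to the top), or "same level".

EMP-1

EMP-5 is 5 levels below EMP-3; EMP-1 is 1. EMP-1 is higher.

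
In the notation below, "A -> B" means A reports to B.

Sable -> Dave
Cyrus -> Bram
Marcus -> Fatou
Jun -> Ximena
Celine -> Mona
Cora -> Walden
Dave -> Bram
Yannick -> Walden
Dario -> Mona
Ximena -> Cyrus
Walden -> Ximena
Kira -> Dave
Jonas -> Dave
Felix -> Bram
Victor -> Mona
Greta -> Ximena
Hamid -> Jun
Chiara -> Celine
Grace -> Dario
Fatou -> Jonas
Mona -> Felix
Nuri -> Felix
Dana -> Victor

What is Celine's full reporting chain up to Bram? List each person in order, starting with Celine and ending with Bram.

Celine reports to Mona. Mona reports to Felix. Felix reports to Bram. Bram is at the top.

Celine -> Mona -> Felix -> Bram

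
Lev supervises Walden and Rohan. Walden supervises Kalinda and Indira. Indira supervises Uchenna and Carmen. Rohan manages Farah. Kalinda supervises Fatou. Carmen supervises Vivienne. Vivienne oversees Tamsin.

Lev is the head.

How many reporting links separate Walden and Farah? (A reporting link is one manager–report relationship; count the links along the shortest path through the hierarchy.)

3

Walden is 1 level below Lev, and Farah is 2 levels below Lev (their lowest common manager). The shortest path runs up from Walden to Lev and back down to Farah: 1 + 2 = 3 links.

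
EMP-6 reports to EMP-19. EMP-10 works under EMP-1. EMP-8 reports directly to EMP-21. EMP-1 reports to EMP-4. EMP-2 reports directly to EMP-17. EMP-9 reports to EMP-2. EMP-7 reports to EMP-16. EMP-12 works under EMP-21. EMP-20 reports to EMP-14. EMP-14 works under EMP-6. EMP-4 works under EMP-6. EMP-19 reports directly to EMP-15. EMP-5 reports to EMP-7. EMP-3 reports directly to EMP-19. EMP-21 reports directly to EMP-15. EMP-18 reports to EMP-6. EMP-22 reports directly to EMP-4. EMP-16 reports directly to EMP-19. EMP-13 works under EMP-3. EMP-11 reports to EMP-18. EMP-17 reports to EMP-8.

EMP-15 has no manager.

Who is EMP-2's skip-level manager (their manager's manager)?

EMP-2 reports to EMP-17, and EMP-17 reports to EMP-8. So EMP-2's skip-level manager is EMP-8.

EMP-8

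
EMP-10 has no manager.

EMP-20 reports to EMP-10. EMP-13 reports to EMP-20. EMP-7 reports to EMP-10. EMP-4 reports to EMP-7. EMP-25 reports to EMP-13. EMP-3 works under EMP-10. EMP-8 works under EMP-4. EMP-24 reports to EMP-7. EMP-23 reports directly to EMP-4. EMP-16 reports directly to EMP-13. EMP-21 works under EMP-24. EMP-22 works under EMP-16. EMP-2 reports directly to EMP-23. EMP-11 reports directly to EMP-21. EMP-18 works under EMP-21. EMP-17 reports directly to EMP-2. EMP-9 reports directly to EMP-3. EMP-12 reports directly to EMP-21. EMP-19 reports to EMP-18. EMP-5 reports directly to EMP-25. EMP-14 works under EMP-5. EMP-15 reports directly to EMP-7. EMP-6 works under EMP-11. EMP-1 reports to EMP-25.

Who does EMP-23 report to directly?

EMP-23 reports directly to EMP-4.

EMP-4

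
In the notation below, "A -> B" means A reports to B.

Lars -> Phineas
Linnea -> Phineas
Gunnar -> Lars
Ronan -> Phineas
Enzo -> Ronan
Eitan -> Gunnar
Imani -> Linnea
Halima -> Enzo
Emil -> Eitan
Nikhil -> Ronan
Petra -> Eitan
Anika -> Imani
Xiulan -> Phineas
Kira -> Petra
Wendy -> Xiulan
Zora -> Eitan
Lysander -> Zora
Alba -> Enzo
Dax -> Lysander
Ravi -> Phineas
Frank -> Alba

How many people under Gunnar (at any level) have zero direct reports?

3

The people in Gunnar's organization with no one reporting to them are Dax, Kira, Emil. That is 3.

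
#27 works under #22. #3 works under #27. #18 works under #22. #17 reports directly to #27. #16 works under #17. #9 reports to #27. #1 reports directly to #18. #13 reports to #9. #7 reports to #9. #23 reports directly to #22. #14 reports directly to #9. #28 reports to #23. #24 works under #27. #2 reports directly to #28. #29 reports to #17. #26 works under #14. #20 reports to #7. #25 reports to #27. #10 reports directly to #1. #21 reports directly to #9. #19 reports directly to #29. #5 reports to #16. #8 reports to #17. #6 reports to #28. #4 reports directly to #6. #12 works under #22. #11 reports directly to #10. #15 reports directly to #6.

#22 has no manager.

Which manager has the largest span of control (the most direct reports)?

#27

Direct-report counts: #22 has 4; #23 has 1; #28 has 2; #6 has 2; #18 has 1; #1 has 1; #10 has 1; #27 has 5; #9 has 4; #14 has 1; #7 has 1; #17 has 3; #29 has 1; #16 has 1. The largest is 5, held by #27.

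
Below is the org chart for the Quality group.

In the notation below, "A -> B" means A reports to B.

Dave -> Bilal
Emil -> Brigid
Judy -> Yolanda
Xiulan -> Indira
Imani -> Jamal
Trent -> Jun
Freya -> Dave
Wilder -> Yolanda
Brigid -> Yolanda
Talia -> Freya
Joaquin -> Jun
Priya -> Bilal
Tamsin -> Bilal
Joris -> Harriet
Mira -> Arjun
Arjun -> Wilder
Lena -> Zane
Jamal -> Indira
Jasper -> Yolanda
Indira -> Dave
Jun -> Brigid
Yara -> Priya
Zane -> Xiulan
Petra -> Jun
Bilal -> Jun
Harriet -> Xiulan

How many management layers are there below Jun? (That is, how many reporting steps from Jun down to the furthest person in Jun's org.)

The longest chain under Jun runs Jun → Bilal → Dave → Indira → Xiulan → Harriet → Joris, which is 6 levels below Jun.

6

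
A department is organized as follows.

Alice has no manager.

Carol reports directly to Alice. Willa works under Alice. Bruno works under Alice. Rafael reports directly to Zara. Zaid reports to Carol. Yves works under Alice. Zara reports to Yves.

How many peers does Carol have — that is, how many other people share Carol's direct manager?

Carol reports to Alice. Alice's other direct reports are Bruno, Yves, Willa — 3 peers.

3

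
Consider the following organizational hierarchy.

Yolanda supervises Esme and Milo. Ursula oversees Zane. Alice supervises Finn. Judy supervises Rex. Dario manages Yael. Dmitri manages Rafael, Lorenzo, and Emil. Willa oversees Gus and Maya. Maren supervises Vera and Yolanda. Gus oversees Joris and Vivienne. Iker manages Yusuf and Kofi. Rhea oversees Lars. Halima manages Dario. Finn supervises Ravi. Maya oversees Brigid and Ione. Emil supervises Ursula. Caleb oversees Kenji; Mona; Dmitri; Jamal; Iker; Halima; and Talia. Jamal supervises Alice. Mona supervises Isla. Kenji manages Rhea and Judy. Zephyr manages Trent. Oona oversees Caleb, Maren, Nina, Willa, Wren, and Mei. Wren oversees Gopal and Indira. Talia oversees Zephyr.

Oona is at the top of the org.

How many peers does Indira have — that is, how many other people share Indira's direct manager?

1

Indira reports to Wren. Wren's other direct reports are Gopal — 1 peer.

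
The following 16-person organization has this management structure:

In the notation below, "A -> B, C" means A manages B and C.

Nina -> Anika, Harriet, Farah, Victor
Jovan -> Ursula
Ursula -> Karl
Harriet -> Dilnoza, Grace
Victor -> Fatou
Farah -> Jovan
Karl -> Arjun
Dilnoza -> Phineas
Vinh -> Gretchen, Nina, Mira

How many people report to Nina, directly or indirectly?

Nina directly manages Anika, Harriet, Farah, Victor. Anika has no reports. Under Harriet: Grace, Dilnoza, Phineas (3). Under Farah: Jovan, Ursula, Karl, Arjun (4). Under Victor: Fatou (1). So Nina's organization is 4 direct reports plus everyone under them: 1 + 4 + 5 + 2 = 12.

12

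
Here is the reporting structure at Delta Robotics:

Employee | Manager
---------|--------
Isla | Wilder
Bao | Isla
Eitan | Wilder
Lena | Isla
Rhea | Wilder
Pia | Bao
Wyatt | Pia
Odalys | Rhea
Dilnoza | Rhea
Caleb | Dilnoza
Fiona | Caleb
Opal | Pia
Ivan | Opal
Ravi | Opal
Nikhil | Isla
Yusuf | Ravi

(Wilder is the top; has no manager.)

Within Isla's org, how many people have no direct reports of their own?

5

The people in Isla's organization with no one reporting to them are Nikhil, Lena, Yusuf, Ivan, Wyatt. That is 5.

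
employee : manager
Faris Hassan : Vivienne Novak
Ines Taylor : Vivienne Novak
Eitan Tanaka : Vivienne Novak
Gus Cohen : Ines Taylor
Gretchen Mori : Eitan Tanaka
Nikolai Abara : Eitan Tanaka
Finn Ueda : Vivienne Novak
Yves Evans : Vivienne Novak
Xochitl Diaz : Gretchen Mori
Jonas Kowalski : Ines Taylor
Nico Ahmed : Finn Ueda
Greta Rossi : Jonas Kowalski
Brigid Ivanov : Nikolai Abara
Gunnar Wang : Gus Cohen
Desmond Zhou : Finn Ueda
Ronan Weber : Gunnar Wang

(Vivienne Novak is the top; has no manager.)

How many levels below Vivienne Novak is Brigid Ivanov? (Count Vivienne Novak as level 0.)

Chain from Brigid Ivanov up to Vivienne Novak: Brigid Ivanov → Nikolai Abara → Eitan Tanaka → Vivienne Novak. That is 3 steps up, so Brigid Ivanov is 3 levels below Vivienne Novak.

3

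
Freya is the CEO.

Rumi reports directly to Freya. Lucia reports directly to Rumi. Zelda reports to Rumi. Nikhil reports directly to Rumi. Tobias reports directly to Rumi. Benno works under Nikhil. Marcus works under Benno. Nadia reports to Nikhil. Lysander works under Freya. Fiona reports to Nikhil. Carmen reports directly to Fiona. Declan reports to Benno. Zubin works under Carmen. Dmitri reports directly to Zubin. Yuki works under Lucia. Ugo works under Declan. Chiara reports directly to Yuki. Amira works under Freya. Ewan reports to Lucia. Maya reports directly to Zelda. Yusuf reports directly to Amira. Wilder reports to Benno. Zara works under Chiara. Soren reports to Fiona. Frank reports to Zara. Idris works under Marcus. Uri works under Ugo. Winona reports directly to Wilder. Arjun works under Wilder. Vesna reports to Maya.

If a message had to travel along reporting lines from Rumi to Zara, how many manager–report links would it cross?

4

Zara is in Rumi's organization: the chain from Zara up to Rumi is Zara → Chiara → Yuki → Lucia → Rumi, which is 4 links.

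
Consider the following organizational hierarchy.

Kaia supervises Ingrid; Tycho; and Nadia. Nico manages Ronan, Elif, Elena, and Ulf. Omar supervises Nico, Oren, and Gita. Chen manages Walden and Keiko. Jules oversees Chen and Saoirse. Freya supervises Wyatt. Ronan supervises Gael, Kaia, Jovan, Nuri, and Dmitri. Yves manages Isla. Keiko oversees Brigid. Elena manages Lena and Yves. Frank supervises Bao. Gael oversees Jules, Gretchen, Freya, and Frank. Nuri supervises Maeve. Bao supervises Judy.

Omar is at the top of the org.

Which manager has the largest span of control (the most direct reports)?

Direct-report counts: Omar has 3; Nico has 4; Elena has 2; Yves has 1; Ronan has 5; Nuri has 1; Kaia has 3; Gael has 4; Frank has 1; Bao has 1; Freya has 1; Jules has 2; Chen has 2; Keiko has 1. The largest is 5, held by Ronan.

Ronan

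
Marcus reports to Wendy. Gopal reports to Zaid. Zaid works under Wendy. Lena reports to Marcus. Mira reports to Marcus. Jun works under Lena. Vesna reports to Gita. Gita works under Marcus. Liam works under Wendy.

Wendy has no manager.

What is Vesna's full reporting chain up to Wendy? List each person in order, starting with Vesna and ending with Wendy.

Vesna reports to Gita. Gita reports to Marcus. Marcus reports to Wendy. Wendy is at the top.

Vesna -> Gita -> Marcus -> Wendy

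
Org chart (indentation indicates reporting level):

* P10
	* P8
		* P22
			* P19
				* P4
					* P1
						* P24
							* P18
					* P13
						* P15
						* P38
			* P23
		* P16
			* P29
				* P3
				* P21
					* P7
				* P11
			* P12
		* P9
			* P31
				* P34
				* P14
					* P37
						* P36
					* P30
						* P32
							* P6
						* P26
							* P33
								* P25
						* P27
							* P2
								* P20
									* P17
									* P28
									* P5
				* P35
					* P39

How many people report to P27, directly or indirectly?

5

P27 directly manages P2. Under P2: P20, P5, P28, P17 (4). That's 5 in total.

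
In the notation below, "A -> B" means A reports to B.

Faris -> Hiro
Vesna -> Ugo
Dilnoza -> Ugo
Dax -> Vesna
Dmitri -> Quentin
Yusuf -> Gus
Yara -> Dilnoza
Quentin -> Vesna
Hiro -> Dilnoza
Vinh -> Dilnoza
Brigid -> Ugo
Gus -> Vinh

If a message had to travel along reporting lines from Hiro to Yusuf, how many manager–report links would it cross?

Hiro is 1 level below Dilnoza, and Yusuf is 3 levels below Dilnoza (their lowest common manager). The shortest path runs up from Hiro to Dilnoza and back down to Yusuf: 1 + 3 = 4 links.

4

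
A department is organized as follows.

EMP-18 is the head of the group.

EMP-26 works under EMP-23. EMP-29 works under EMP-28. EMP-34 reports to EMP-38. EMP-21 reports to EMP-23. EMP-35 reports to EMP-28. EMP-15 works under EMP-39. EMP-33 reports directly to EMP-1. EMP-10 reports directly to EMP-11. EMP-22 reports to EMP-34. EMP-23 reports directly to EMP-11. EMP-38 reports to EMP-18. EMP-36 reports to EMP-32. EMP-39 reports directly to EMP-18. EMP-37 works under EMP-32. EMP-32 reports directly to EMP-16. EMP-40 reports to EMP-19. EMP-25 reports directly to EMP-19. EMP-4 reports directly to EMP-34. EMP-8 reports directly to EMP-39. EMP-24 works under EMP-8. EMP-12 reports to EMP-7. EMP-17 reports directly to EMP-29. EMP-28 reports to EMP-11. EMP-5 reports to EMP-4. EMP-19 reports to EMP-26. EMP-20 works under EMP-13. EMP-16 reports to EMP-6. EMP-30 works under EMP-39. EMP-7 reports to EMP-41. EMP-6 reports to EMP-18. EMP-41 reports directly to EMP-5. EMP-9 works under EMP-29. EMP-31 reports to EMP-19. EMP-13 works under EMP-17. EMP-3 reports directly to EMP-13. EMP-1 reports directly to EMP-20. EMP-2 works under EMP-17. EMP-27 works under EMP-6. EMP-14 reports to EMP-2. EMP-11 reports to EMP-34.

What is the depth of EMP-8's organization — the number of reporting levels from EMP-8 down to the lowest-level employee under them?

1

The longest chain under EMP-8 runs EMP-8 → EMP-24, which is 1 level below EMP-8.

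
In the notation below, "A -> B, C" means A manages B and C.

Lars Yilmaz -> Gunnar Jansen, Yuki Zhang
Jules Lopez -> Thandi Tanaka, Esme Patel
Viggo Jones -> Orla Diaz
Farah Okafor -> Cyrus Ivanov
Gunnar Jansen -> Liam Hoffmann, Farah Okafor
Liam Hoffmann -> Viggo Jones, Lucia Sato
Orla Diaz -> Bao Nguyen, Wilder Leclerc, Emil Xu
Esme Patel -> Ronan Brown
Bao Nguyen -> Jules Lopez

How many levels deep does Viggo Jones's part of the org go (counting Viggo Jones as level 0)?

5

The longest chain under Viggo Jones runs Viggo Jones → Orla Diaz → Bao Nguyen → Jules Lopez → Esme Patel → Ronan Brown, which is 5 levels below Viggo Jones.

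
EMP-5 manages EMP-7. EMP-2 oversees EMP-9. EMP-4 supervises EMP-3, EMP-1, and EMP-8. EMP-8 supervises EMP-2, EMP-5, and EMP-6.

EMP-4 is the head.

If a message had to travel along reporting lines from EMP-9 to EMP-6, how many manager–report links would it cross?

EMP-9 is 2 levels below EMP-8, and EMP-6 is 1 level below EMP-8 (their lowest common manager). The shortest path runs up from EMP-9 to EMP-8 and back down to EMP-6: 2 + 1 = 3 links.

3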